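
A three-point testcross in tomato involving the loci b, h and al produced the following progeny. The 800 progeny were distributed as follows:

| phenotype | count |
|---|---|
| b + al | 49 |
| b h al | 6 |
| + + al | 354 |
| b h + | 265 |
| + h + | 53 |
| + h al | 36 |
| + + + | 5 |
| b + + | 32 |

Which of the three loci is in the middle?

al

The two most frequent reciprocal classes, b h + and + + al, are the parental types, so the F1 was b h + / + + al.
The two rarest classes, b h al and + + +, are the double crossovers. Comparing them with the parentals, only the al allele has switched, so al is the middle locus and the order is h – al – b.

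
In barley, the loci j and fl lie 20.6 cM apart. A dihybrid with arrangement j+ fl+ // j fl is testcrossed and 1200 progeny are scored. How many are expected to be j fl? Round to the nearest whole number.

A map distance of 20.6 cM corresponds to a recombination frequency of 0.206.
The F1 is j+ fl+ / j fl, so j fl is a parental gamete class with expected frequency (1 − r)/2 = 0.794/2 = 0.3970.
Expected number = 0.3970 × 1200 = 476.40 ≈ 476.

476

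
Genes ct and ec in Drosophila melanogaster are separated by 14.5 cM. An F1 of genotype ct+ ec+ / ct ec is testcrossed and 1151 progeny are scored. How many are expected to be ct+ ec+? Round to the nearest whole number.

A map distance of 14.5 cM corresponds to a recombination frequency of 0.145.
The F1 is ct+ ec+ / ct ec, so ct+ ec+ is a parental gamete class with expected frequency (1 − r)/2 = 0.855/2 = 0.4275.
Expected number = 0.4275 × 1151 = 492.05 ≈ 492.

492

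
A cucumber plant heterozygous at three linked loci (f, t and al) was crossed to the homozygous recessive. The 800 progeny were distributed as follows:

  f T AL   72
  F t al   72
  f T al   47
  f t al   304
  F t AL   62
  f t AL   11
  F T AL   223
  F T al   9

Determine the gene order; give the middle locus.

al

The two most frequent reciprocal classes, f t al and F T AL, are the parental types, so the F1 was f t al / F T AL.
The two rarest classes, f t AL and F T al, are the double crossovers. Comparing them with the parentals, only the al allele has switched, so al is the middle locus and the order is t – al – f.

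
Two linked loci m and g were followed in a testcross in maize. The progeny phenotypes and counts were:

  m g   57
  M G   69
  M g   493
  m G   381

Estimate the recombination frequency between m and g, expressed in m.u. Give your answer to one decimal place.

The two most frequent classes, M g (493) and m G (381), are the parental types, so the F1 was M g / m G.
The recombinant classes are M G and m g: 69 + 57 = 126.
Recombination frequency = 126/1000 = 0.1260 ≈ 12.6%, i.e. 12.6 m.u.

12.6 m.u.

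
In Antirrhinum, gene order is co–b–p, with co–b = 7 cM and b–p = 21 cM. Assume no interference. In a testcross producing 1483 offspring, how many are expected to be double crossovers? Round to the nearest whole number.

22

Map distances give recombination frequencies of 0.070 and 0.210 for the two intervals.
With no interference, expected double-crossover frequency = 0.070 × 0.210 = 0.01470.
Expected number = 0.01470 × 1483 = 21.80 ≈ 22.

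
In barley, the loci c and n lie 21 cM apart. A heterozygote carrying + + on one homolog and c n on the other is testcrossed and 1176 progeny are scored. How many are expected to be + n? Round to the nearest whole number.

A map distance of 21 cM corresponds to a recombination frequency of 0.210.
The F1 is + + / c n, so + n is a recombinant gamete class with expected frequency r/2 = 0.210/2 = 0.1050.
Expected number = 0.1050 × 1176 = 123.48 ≈ 123.

123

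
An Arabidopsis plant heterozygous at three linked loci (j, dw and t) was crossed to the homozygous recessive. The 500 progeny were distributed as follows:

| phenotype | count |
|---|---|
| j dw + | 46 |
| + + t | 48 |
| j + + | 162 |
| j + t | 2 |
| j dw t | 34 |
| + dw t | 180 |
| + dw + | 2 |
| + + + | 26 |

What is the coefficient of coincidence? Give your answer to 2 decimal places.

The two most frequent reciprocal classes, + dw t and j + +, are the parental types, so the F1 was + dw t / j + +.
The two rarest classes, + dw + and j + t, are the double crossovers. Comparing them with the parentals, only the t allele has switched, so t is the middle locus and the order is dw – t – j.
dw–t: (94 + 4)/500 = 0.1960; t–j: (60 + 4)/500 = 0.1280.
Expected DCO frequency = 0.1960 × 0.1280 ≈ 0.02509; observed = 4/500 ≈ 0.00800.
Coefficient of coincidence = 0.00800/0.02509 ≈ 0.32.

0.32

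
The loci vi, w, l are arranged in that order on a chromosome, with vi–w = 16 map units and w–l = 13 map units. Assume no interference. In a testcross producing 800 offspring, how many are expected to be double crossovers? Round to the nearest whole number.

Map distances give recombination frequencies of 0.160 and 0.130 for the two intervals.
With no interference, expected double-crossover frequency = 0.160 × 0.130 = 0.02080.
Expected number = 0.02080 × 800 = 16.64 ≈ 17.

17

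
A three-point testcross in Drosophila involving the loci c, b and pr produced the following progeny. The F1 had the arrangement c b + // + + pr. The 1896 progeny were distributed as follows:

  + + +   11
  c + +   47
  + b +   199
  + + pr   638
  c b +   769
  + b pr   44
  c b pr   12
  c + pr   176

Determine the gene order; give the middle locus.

The two rarest classes, c b pr and + + +, are the double crossovers. Comparing them with the parentals, only the pr allele has switched, so pr is the middle locus and the order is c – pr – b.

pr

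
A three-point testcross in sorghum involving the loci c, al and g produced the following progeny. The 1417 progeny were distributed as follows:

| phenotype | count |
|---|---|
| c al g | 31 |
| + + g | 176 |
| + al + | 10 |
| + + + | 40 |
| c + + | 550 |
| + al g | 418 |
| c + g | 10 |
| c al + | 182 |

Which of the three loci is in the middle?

g

The two most frequent reciprocal classes, + al g and c + +, are the parental types, so the F1 was + al g / c + +.
The two rarest classes, + al + and c + g, are the double crossovers. Comparing them with the parentals, only the g allele has switched, so g is the middle locus and the order is al – g – c.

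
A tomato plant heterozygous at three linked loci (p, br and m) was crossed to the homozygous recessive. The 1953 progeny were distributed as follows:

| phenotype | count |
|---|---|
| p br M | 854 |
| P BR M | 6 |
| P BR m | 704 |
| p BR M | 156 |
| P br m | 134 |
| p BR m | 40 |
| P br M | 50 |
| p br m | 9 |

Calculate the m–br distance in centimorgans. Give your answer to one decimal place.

15.6 centimorgans

The two most frequent reciprocal classes, p br M and P BR m, are the parental types, so the F1 was p br M / P BR m.
The two rarest classes, p br m and P BR M, are the double crossovers. Comparing them with the parentals, only the m allele has switched, so m is the middle locus and the order is br – m – p.
Crossovers in the br–m interval produce the single-crossover classes p BR M and P br m (156 + 134 = 290) plus the double crossovers (15).
RF(br–m) = (290 + 15) / 1953 = 305/1953 = 0.1562 → 15.6 centimorgans.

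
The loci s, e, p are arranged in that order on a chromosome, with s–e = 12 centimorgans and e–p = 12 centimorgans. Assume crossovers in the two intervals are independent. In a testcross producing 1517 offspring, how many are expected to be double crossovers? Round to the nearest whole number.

22

Map distances give recombination frequencies of 0.120 and 0.120 for the two intervals.
With no interference, expected double-crossover frequency = 0.120 × 0.120 = 0.01440.
Expected number = 0.01440 × 1517 = 21.84 ≈ 22.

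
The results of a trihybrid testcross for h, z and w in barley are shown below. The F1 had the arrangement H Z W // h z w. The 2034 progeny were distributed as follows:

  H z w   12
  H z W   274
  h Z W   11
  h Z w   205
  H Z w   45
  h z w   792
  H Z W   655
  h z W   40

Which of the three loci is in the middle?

h

The two rarest classes, h Z W and H z w, are the double crossovers. Comparing them with the parentals, only the h allele has switched, so h is the middle locus and the order is w – h – z.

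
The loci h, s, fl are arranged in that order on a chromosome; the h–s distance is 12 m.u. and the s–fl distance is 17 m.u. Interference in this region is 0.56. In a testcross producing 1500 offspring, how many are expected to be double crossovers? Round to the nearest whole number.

13

Map distances give recombination frequencies of 0.120 and 0.170 for the two intervals.
With interference 0.56 (so coincidence = 0.44), expected double-crossover frequency = 0.120 × 0.170 × 0.44 = 0.00898.
Expected number = 0.00898 × 1500 = 13.46 ≈ 13.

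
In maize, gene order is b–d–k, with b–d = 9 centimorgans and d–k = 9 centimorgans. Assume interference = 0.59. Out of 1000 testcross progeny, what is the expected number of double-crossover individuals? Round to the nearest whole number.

Map distances give recombination frequencies of 0.090 and 0.090 for the two intervals.
With interference 0.59 (so coincidence = 0.41), expected double-crossover frequency = 0.090 × 0.090 × 0.41 = 0.00332.
Expected number = 0.00332 × 1000 = 3.32 ≈ 3.

3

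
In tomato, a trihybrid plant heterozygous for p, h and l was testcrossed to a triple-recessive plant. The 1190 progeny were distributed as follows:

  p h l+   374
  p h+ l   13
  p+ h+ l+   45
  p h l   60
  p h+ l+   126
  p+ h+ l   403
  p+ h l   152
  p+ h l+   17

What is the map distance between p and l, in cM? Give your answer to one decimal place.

11.3 cM

The two most frequent reciprocal classes, p h l+ and p+ h+ l, are the parental types, so the F1 was p h l+ / p+ h+ l.
The two rarest classes, p+ h l+ and p h+ l, are the double crossovers. Comparing them with the parentals, only the p allele has switched, so p is the middle locus and the order is l – p – h.
Crossovers in the l–p interval produce the single-crossover classes p h l and p+ h+ l+ (60 + 45 = 105) plus the double crossovers (30).
RF(l–p) = (105 + 30) / 1190 = 135/1190 = 0.1134 → 11.3 cM.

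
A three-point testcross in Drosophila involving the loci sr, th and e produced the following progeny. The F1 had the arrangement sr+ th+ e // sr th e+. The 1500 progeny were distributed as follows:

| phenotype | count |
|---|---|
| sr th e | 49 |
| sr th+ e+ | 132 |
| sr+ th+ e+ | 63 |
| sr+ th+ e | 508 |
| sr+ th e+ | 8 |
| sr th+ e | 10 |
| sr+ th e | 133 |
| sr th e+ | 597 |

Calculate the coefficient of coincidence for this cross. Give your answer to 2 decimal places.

The two rarest classes, sr th+ e and sr+ th e+, are the double crossovers. Comparing them with the parentals, only the sr allele has switched, so sr is the middle locus and the order is e – sr – th.
e–sr: (112 + 18)/1500 = 0.0867; sr–th: (265 + 18)/1500 = 0.1887.
Expected DCO frequency = 0.0867 × 0.1887 ≈ 0.01636; observed = 18/1500 ≈ 0.01200.
Coefficient of coincidence = 0.01200/0.01636 ≈ 0.73.

0.73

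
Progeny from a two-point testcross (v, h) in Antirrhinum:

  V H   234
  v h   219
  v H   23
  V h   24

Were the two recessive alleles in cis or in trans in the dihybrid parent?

cis

The two most frequent classes are V H (234) and v h (219); these are the parental (non-recombinant) types.
So the F1 carried V H on one chromosome and v h on the other — the recessive alleles are on the same chromosome (cis / coupling).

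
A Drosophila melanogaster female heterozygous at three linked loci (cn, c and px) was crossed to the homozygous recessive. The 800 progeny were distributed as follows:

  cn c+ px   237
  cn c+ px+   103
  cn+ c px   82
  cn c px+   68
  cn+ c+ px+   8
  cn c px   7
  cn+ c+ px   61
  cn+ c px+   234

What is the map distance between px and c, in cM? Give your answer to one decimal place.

25.0 cM

The two most frequent reciprocal classes, cn c+ px and cn+ c px+, are the parental types, so the F1 was cn c+ px / cn+ c px+.
The two rarest classes, cn c px and cn+ c+ px+, are the double crossovers. Comparing them with the parentals, only the c allele has switched, so c is the middle locus and the order is px – c – cn.
Crossovers in the px–c interval produce the single-crossover classes cn c+ px+ and cn+ c px (103 + 82 = 185) plus the double crossovers (15).
RF(px–c) = (185 + 15) / 800 = 200/800 = 0.2500 → 25.0 cM.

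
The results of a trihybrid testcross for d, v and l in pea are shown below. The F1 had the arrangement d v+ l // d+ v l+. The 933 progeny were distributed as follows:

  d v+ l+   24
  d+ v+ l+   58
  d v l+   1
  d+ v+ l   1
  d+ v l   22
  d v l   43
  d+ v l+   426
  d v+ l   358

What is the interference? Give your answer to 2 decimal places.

0.62

The two rarest classes, d+ v+ l and d v l+, are the double crossovers. Comparing them with the parentals, only the d allele has switched, so d is the middle locus and the order is l – d – v.
l–d: (46 + 2)/933 = 0.0514; d–v: (101 + 2)/933 = 0.1104.
Expected DCO frequency = 0.0514 × 0.1104 ≈ 0.00567; observed = 2/933 ≈ 0.00214.
Coefficient of coincidence = 0.00214/0.00567 ≈ 0.38; interference = 1 − 0.38 = 0.62.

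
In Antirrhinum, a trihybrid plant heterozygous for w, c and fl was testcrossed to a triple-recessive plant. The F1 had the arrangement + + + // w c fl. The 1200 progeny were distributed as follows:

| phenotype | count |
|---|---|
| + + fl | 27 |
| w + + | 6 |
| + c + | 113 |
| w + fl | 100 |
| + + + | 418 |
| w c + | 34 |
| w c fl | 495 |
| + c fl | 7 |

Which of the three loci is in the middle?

w

The two rarest classes, w + + and + c fl, are the double crossovers. Comparing them with the parentals, only the w allele has switched, so w is the middle locus and the order is fl – w – c.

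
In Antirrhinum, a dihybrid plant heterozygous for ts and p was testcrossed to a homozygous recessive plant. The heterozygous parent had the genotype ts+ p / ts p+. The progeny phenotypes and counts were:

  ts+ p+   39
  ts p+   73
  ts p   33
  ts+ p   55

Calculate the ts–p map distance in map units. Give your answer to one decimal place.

The recombinant classes are ts+ p+ and ts p: 39 + 33 = 72.
Recombination frequency = 72/200 = 0.3600 ≈ 36.0%, i.e. 36.0 map units.

36.0 map units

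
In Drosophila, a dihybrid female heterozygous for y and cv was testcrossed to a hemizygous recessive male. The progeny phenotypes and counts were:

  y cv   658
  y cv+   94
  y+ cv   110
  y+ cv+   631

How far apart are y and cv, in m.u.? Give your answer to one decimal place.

The two most frequent classes, y+ cv+ (631) and y cv (658), are the parental types, so the F1 was y+ cv+ / y cv.
The recombinant classes are y+ cv and y cv+: 110 + 94 = 204.
Recombination frequency = 204/1493 = 0.1366 ≈ 13.7%, i.e. 13.7 m.u.

13.7 m.u.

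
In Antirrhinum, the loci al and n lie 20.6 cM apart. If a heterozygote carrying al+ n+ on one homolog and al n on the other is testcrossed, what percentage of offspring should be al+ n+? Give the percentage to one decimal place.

A map distance of 20.6 cM corresponds to a recombination frequency of 0.206.
The F1 is al+ n+ / al n, so al+ n+ is a parental gamete class with expected frequency (1 − r)/2 = 0.794/2 = 0.3970.
That is 0.3970 = 39.7% of the progeny.

39.7%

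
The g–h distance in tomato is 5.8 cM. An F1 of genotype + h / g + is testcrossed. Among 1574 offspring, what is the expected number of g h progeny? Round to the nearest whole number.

A map distance of 5.8 cM corresponds to a recombination frequency of 0.058.
The F1 is + h / g +, so g h is a recombinant gamete class with expected frequency r/2 = 0.058/2 = 0.0290.
Expected number = 0.0290 × 1574 = 45.65 ≈ 46.

46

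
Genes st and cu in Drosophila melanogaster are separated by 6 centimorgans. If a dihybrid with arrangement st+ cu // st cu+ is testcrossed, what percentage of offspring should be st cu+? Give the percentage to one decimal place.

A map distance of 6 centimorgans corresponds to a recombination frequency of 0.060.
The F1 is st+ cu / st cu+, so st cu+ is a parental gamete class with expected frequency (1 − r)/2 = 0.940/2 = 0.4700.
That is 0.4700 = 47.0% of the progeny.

47.0%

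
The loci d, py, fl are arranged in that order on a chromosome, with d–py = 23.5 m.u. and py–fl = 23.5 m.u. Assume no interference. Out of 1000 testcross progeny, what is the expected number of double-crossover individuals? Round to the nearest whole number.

55

Map distances give recombination frequencies of 0.235 and 0.235 for the two intervals.
With no interference, expected double-crossover frequency = 0.235 × 0.235 = 0.05522.
Expected number = 0.05522 × 1000 = 55.22 ≈ 55.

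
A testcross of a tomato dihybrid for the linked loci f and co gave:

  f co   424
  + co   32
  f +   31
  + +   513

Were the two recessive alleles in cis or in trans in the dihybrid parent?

cis

The two most frequent classes are + + (513) and f co (424); these are the parental (non-recombinant) types.
So the F1 carried + + on one chromosome and f co on the other — the recessive alleles are on the same chromosome (cis / coupling).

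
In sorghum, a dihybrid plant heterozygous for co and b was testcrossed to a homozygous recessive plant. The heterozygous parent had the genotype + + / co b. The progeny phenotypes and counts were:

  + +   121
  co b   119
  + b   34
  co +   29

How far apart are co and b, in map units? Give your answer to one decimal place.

The recombinant classes are + b and co +: 34 + 29 = 63.
Recombination frequency = 63/303 = 0.2079 ≈ 20.8%, i.e. 20.8 map units.

20.8 map units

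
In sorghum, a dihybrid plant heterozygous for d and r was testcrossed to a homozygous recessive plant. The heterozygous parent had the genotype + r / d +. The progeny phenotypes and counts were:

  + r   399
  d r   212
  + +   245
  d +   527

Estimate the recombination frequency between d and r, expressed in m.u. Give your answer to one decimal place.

33.0 m.u.

The recombinant classes are + + and d r: 245 + 212 = 457.
Recombination frequency = 457/1383 = 0.3304 ≈ 33.0%, i.e. 33.0 m.u.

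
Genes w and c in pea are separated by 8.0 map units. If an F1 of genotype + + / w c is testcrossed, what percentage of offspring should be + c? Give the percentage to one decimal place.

A map distance of 8.0 map units corresponds to a recombination frequency of 0.080.
The F1 is + + / w c, so + c is a recombinant gamete class with expected frequency r/2 = 0.080/2 = 0.0400.
That is 0.0400 = 4.0% of the progeny.

4.0%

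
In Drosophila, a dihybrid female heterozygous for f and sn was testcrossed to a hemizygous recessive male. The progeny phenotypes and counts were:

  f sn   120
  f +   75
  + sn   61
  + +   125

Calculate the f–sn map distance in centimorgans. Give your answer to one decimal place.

The two most frequent classes, + + (125) and f sn (120), are the parental types, so the F1 was + + / f sn.
The recombinant classes are + sn and f +: 61 + 75 = 136.
Recombination frequency = 136/381 = 0.3570 ≈ 35.7%, i.e. 35.7 centimorgans.

35.7 centimorgans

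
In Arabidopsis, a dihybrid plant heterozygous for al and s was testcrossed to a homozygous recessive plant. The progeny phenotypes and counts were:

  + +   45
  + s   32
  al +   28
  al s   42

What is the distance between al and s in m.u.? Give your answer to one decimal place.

The two most frequent classes, + + (45) and al s (42), are the parental types, so the F1 was + + / al s.
The recombinant classes are + s and al +: 32 + 28 = 60.
Recombination frequency = 60/147 = 0.4082 ≈ 40.8%, i.e. 40.8 m.u.

40.8 m.u.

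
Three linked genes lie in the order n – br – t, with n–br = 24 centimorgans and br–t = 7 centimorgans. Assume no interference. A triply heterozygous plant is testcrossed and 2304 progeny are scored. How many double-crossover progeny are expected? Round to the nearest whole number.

39

Map distances give recombination frequencies of 0.240 and 0.070 for the two intervals.
With no interference, expected double-crossover frequency = 0.240 × 0.070 = 0.01680.
Expected number = 0.01680 × 2304 = 38.71 ≈ 39.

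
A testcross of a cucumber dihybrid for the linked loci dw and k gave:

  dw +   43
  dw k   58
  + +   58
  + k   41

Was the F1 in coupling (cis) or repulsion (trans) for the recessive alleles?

The two most frequent classes are + + (58) and dw k (58); these are the parental (non-recombinant) types.
So the F1 carried + + on one chromosome and dw k on the other — the recessive alleles are on the same chromosome (cis / coupling).

cis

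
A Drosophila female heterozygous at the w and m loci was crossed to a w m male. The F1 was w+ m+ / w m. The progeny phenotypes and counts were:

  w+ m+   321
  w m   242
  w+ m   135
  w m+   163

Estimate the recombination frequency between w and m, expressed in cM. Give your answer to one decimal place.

The recombinant classes are w+ m and w m+: 135 + 163 = 298.
Recombination frequency = 298/861 = 0.3461 ≈ 34.6%, i.e. 34.6 cM.

34.6 cM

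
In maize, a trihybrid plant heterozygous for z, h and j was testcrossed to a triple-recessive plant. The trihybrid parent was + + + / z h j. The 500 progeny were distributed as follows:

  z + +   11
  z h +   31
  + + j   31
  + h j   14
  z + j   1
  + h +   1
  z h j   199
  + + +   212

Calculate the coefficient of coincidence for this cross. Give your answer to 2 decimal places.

The two rarest classes, + h + and z + j, are the double crossovers. Comparing them with the parentals, only the h allele has switched, so h is the middle locus and the order is z – h – j.
z–h: (25 + 2)/500 = 0.0540; h–j: (62 + 2)/500 = 0.1280.
Expected DCO frequency = 0.0540 × 0.1280 ≈ 0.00691; observed = 2/500 ≈ 0.00400.
Coefficient of coincidence = 0.00400/0.00691 ≈ 0.58.

0.58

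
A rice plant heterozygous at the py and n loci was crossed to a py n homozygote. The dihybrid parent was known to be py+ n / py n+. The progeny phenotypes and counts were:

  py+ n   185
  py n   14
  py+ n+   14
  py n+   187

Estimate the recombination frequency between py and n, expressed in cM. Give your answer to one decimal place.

The recombinant classes are py+ n+ and py n: 14 + 14 = 28.
Recombination frequency = 28/400 = 0.0700 ≈ 7.0%, i.e. 7.0 cM.

7.0 cM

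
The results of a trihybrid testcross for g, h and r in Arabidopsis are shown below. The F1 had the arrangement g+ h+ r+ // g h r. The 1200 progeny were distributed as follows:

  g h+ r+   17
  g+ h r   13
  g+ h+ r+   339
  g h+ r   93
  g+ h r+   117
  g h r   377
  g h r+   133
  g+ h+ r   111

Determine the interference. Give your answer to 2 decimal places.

The two rarest classes, g h+ r+ and g+ h r, are the double crossovers. Comparing them with the parentals, only the g allele has switched, so g is the middle locus and the order is r – g – h.
r–g: (244 + 30)/1200 = 0.2283; g–h: (210 + 30)/1200 = 0.2000.
Expected DCO frequency = 0.2283 × 0.2000 ≈ 0.04566; observed = 30/1200 ≈ 0.02500.
Coefficient of coincidence = 0.02500/0.04566 ≈ 0.55; interference = 1 − 0.55 = 0.45.

0.45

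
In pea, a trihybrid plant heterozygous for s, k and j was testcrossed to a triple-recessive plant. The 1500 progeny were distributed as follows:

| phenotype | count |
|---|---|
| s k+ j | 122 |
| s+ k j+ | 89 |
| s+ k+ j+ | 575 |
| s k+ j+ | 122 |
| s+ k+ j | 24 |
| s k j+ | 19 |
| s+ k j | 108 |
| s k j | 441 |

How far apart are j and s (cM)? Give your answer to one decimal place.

18.2 cM

The two most frequent reciprocal classes, s+ k+ j+ and s k j, are the parental types, so the F1 was s+ k+ j+ / s k j.
The two rarest classes, s+ k+ j and s k j+, are the double crossovers. Comparing them with the parentals, only the j allele has switched, so j is the middle locus and the order is k – j – s.
Crossovers in the j–s interval produce the single-crossover classes s k+ j+ and s+ k j (122 + 108 = 230) plus the double crossovers (43).
RF(j–s) = (230 + 43) / 1500 = 273/1500 = 0.1820 → 18.2 cM.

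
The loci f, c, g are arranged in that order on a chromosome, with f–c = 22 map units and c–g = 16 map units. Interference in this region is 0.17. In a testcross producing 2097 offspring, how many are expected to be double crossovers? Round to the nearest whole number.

Map distances give recombination frequencies of 0.220 and 0.160 for the two intervals.
With interference 0.17 (so coincidence = 0.83), expected double-crossover frequency = 0.220 × 0.160 × 0.83 = 0.02922.
Expected number = 0.02922 × 2097 = 61.27 ≈ 61.

61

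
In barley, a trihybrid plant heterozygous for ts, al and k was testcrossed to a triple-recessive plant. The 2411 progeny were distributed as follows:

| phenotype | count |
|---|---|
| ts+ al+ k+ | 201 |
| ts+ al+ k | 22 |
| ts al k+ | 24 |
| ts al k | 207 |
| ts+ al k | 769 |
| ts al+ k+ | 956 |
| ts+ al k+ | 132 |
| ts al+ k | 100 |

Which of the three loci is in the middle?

The two most frequent reciprocal classes, ts al+ k+ and ts+ al k, are the parental types, so the F1 was ts al+ k+ / ts+ al k.
The two rarest classes, ts al k+ and ts+ al+ k, are the double crossovers. Comparing them with the parentals, only the al allele has switched, so al is the middle locus and the order is ts – al – k.

al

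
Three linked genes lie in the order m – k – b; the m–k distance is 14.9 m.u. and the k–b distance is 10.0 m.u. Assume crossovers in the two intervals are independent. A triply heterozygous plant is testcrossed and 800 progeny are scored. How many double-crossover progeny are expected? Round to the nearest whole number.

12

Map distances give recombination frequencies of 0.149 and 0.100 for the two intervals.
With no interference, expected double-crossover frequency = 0.149 × 0.100 = 0.01490.
Expected number = 0.01490 × 800 = 11.92 ≈ 12.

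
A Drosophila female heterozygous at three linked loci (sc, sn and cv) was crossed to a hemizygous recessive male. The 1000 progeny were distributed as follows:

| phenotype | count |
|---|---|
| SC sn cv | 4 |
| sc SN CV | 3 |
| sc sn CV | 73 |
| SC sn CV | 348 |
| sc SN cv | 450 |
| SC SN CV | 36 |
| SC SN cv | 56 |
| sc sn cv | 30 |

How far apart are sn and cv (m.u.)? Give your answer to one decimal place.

7.3 m.u.

The two most frequent reciprocal classes, sc SN cv and SC sn CV, are the parental types, so the F1 was sc SN cv / SC sn CV.
The two rarest classes, sc SN CV and SC sn cv, are the double crossovers. Comparing them with the parentals, only the cv allele has switched, so cv is the middle locus and the order is sc – cv – sn.
Crossovers in the cv–sn interval produce the single-crossover classes sc sn cv and SC SN CV (30 + 36 = 66) plus the double crossovers (7).
RF(cv–sn) = (66 + 7) / 1000 = 73/1000 = 0.0730 → 7.3 m.u.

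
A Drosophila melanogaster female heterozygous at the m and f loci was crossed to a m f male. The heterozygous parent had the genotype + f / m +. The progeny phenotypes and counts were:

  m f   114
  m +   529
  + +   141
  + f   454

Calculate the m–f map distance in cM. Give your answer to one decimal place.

20.6 cM

The recombinant classes are + + and m f: 141 + 114 = 255.
Recombination frequency = 255/1238 = 0.2060 ≈ 20.6%, i.e. 20.6 cM.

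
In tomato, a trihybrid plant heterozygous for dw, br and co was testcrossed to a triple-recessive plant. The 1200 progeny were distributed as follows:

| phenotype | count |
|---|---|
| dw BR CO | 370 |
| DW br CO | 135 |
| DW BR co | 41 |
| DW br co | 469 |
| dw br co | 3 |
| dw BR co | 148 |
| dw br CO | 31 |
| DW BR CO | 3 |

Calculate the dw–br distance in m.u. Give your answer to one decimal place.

The two most frequent reciprocal classes, DW br co and dw BR CO, are the parental types, so the F1 was DW br co / dw BR CO.
The two rarest classes, dw br co and DW BR CO, are the double crossovers. Comparing them with the parentals, only the dw allele has switched, so dw is the middle locus and the order is co – dw – br.
Crossovers in the dw–br interval produce the single-crossover classes DW BR co and dw br CO (41 + 31 = 72) plus the double crossovers (6).
RF(dw–br) = (72 + 6) / 1200 = 78/1200 = 0.0650 → 6.5 m.u.

6.5 m.u.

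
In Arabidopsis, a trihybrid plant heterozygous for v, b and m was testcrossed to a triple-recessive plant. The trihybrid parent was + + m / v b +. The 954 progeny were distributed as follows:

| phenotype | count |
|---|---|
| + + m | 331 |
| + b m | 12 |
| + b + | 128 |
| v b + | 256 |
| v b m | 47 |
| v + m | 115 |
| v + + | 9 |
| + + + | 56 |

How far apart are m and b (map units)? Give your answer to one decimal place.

The two rarest classes, + b m and v + +, are the double crossovers. Comparing them with the parentals, only the b allele has switched, so b is the middle locus and the order is v – b – m.
Crossovers in the b–m interval produce the single-crossover classes + + + and v b m (56 + 47 = 103) plus the double crossovers (21).
RF(b–m) = (103 + 21) / 954 = 124/954 = 0.1300 → 13.0 map units.

13.0 map units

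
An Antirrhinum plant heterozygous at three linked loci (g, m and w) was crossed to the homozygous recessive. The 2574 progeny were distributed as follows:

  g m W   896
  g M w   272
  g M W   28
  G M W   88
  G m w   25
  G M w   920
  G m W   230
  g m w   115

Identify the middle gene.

m

The two most frequent reciprocal classes, g m W and G M w, are the parental types, so the F1 was g m W / G M w.
The two rarest classes, g M W and G m w, are the double crossovers. Comparing them with the parentals, only the m allele has switched, so m is the middle locus and the order is g – m – w.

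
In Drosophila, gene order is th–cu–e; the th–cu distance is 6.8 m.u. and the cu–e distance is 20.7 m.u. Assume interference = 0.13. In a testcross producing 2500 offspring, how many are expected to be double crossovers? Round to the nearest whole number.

Map distances give recombination frequencies of 0.068 and 0.207 for the two intervals.
With interference 0.13 (so coincidence = 0.87), expected double-crossover frequency = 0.068 × 0.207 × 0.87 = 0.01225.
Expected number = 0.01225 × 2500 = 30.62 ≈ 31.

31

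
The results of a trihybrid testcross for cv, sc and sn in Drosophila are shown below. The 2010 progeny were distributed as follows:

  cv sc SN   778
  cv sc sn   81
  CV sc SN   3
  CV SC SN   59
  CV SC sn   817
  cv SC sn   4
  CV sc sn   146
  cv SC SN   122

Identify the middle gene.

cv

The two most frequent reciprocal classes, CV SC sn and cv sc SN, are the parental types, so the F1 was CV SC sn / cv sc SN.
The two rarest classes, cv SC sn and CV sc SN, are the double crossovers. Comparing them with the parentals, only the cv allele has switched, so cv is the middle locus and the order is sn – cv – sc.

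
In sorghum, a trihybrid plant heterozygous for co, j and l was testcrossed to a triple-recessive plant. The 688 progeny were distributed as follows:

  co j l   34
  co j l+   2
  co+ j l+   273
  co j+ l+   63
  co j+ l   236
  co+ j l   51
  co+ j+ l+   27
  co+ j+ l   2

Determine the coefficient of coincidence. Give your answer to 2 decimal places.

The two most frequent reciprocal classes, co j+ l and co+ j l+, are the parental types, so the F1 was co j+ l / co+ j l+.
The two rarest classes, co+ j+ l and co j l+, are the double crossovers. Comparing them with the parentals, only the co allele has switched, so co is the middle locus and the order is j – co – l.
j–co: (61 + 4)/688 = 0.0945; co–l: (114 + 4)/688 = 0.1715.
Expected DCO frequency = 0.0945 × 0.1715 ≈ 0.01621; observed = 4/688 ≈ 0.00581.
Coefficient of coincidence = 0.00581/0.01621 ≈ 0.36.

0.36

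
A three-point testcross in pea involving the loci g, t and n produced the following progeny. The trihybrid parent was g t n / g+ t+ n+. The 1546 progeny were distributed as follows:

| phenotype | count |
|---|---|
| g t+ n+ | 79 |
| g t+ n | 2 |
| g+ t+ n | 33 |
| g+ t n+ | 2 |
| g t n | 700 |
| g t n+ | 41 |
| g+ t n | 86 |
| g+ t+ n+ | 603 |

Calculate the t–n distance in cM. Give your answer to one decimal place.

The two rarest classes, g t+ n and g+ t n+, are the double crossovers. Comparing them with the parentals, only the t allele has switched, so t is the middle locus and the order is n – t – g.
Crossovers in the n–t interval produce the single-crossover classes g t n+ and g+ t+ n (41 + 33 = 74) plus the double crossovers (4).
RF(n–t) = (74 + 4) / 1546 = 78/1546 = 0.0505 → 5.0 cM.

5.0 cM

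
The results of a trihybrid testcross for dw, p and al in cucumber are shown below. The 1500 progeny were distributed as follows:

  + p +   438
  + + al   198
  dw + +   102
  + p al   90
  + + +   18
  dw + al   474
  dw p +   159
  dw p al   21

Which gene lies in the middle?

p

The two most frequent reciprocal classes, + p + and dw + al, are the parental types, so the F1 was + p + / dw + al.
The two rarest classes, + + + and dw p al, are the double crossovers. Comparing them with the parentals, only the p allele has switched, so p is the middle locus and the order is dw – p – al.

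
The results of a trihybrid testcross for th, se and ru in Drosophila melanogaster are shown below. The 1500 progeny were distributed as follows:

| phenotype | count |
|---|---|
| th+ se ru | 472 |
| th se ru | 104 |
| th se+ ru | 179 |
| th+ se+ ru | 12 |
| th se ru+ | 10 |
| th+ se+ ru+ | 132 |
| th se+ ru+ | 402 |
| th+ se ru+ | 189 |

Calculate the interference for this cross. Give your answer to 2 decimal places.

0.67

The two most frequent reciprocal classes, th+ se ru and th se+ ru+, are the parental types, so the F1 was th+ se ru / th se+ ru+.
The two rarest classes, th+ se+ ru and th se ru+, are the double crossovers. Comparing them with the parentals, only the se allele has switched, so se is the middle locus and the order is ru – se – th.
ru–se: (368 + 22)/1500 = 0.2600; se–th: (236 + 22)/1500 = 0.1720.
Expected DCO frequency = 0.2600 × 0.1720 ≈ 0.04472; observed = 22/1500 ≈ 0.01467.
Coefficient of coincidence = 0.01467/0.04472 ≈ 0.33; interference = 1 − 0.33 = 0.67.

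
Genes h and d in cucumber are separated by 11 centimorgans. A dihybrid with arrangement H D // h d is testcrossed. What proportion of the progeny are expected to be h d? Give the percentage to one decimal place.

44.5%

A map distance of 11 centimorgans corresponds to a recombination frequency of 0.110.
The F1 is H D / h d, so h d is a parental gamete class with expected frequency (1 − r)/2 = 0.890/2 = 0.4450.
That is 0.4450 = 44.5% of the progeny.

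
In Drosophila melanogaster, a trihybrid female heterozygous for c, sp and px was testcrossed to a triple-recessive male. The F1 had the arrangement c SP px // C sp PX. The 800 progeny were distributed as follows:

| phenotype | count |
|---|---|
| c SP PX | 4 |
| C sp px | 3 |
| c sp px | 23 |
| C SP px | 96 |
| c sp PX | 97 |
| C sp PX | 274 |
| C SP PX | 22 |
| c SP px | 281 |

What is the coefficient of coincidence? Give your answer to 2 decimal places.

0.54

The two rarest classes, c SP PX and C sp px, are the double crossovers. Comparing them with the parentals, only the px allele has switched, so px is the middle locus and the order is c – px – sp.
c–px: (193 + 7)/800 = 0.2500; px–sp: (45 + 7)/800 = 0.0650.
Expected DCO frequency = 0.2500 × 0.0650 ≈ 0.01625; observed = 7/800 ≈ 0.00875.
Coefficient of coincidence = 0.00875/0.01625 ≈ 0.54.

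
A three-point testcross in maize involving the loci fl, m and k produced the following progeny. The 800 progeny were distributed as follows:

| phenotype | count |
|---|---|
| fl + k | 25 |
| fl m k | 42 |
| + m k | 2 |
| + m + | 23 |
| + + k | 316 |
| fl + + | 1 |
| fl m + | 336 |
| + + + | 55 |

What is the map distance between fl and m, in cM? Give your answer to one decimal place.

The two most frequent reciprocal classes, fl m + and + + k, are the parental types, so the F1 was fl m + / + + k.
The two rarest classes, fl + + and + m k, are the double crossovers. Comparing them with the parentals, only the m allele has switched, so m is the middle locus and the order is fl – m – k.
Crossovers in the fl–m interval produce the single-crossover classes + m + and fl + k (23 + 25 = 48) plus the double crossovers (3).
RF(fl–m) = (48 + 3) / 800 = 51/800 = 0.0638 → 6.4 cM.

6.4 cM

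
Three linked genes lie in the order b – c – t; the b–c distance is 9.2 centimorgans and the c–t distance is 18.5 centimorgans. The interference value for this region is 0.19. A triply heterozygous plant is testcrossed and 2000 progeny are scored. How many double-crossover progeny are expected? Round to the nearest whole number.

Map distances give recombination frequencies of 0.092 and 0.185 for the two intervals.
With interference 0.19 (so coincidence = 0.81), expected double-crossover frequency = 0.092 × 0.185 × 0.81 = 0.01379.
Expected number = 0.01379 × 2000 = 27.57 ≈ 28.

28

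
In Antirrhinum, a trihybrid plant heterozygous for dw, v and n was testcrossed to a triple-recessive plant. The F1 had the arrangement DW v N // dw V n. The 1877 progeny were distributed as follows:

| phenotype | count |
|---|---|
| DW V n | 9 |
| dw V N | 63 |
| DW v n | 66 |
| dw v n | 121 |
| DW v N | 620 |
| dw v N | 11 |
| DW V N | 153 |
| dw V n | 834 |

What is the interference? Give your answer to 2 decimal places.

The two rarest classes, dw v N and DW V n, are the double crossovers. Comparing them with the parentals, only the dw allele has switched, so dw is the middle locus and the order is v – dw – n.
v–dw: (274 + 20)/1877 = 0.1566; dw–n: (129 + 20)/1877 = 0.0794.
Expected DCO frequency = 0.1566 × 0.0794 ≈ 0.01243; observed = 20/1877 ≈ 0.01066.
Coefficient of coincidence = 0.01066/0.01243 ≈ 0.86; interference = 1 − 0.86 = 0.14.

0.14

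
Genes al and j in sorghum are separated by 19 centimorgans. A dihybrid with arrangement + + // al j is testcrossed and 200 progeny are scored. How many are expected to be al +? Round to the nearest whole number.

19

A map distance of 19 centimorgans corresponds to a recombination frequency of 0.190.
The F1 is + + / al j, so al + is a recombinant gamete class with expected frequency r/2 = 0.190/2 = 0.0950.
Expected number = 0.0950 × 200 = 19.00 ≈ 19.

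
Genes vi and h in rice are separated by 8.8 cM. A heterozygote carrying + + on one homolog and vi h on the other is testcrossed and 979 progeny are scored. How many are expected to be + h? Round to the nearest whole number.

A map distance of 8.8 cM corresponds to a recombination frequency of 0.088.
The F1 is + + / vi h, so + h is a recombinant gamete class with expected frequency r/2 = 0.088/2 = 0.0440.
Expected number = 0.0440 × 979 = 43.08 ≈ 43.

43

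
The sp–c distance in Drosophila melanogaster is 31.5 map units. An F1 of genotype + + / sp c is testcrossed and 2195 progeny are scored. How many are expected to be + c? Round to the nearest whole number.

346

A map distance of 31.5 map units corresponds to a recombination frequency of 0.315.
The F1 is + + / sp c, so + c is a recombinant gamete class with expected frequency r/2 = 0.315/2 = 0.1575.
Expected number = 0.1575 × 2195 = 345.71 ≈ 346.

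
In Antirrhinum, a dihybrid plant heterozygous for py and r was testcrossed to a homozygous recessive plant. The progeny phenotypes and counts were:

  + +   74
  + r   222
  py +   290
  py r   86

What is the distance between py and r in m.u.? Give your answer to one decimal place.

23.8 m.u.

The two most frequent classes, + r (222) and py + (290), are the parental types, so the F1 was + r / py +.
The recombinant classes are + + and py r: 74 + 86 = 160.
Recombination frequency = 160/672 = 0.2381 ≈ 23.8%, i.e. 23.8 m.u.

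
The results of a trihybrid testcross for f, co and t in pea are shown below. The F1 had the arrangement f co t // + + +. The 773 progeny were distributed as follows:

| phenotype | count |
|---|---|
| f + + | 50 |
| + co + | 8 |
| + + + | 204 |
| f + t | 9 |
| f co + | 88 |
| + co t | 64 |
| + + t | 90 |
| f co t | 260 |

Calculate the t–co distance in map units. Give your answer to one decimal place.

The two rarest classes, f + t and + co +, are the double crossovers. Comparing them with the parentals, only the co allele has switched, so co is the middle locus and the order is f – co – t.
Crossovers in the co–t interval produce the single-crossover classes f co + and + + t (88 + 90 = 178) plus the double crossovers (17).
RF(co–t) = (178 + 17) / 773 = 195/773 = 0.2523 → 25.2 map units.

25.2 map units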